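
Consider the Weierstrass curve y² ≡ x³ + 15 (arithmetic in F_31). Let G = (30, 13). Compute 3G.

Repeated addition: build up to 3G.
2G: tangent at (30, 13): λ = (3·30² + 0)/(2·13) ≡ 3/26. 26⁻¹ ≡ 6 (mod 31), so λ ≡ 3·6 ≡ 18.
  x = λ² - 30 - 30 = 324 - 60 ≡ 16; y = λ·(30 - 16) - 13 ≡ 22. → (16, 22)
3G: (16, 22) + (30, 13). λ = (13 - 22)/(30 - 16) ≡ 22/14 mod 31. 14⁻¹ ≡ 20 (mod 31), so λ ≡ 6.
  x = λ² - 16 - 30 = 36 - 46 ≡ 21; y = λ·(16 - 21) - 22 ≡ 10. → (21, 10)

(21, 10)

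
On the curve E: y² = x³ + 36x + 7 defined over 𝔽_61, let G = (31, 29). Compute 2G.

tangent at (31, 29): λ = (3·31² + 36)/(2·29) ≡ 52/58. 58⁻¹ ≡ 20 (mod 61) since 58·20 = 1160 ≡ 1, so λ ≡ 52·20 ≡ 3.
  x = λ² - 31 - 31 = 9 - 62 ≡ 8; y = λ·(31 - 8) - 29 ≡ 40. → (8, 40)

(8, 40)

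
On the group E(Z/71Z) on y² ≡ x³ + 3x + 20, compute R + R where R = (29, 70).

tangent at (29, 70): λ = (3·29² + 3)/(2·70) ≡ 41/69. 69⁻¹ ≡ 35 (mod 71) since 69·35 = 2415 ≡ 1, so λ ≡ 41·35 ≡ 15.
  x = λ² - 29 - 29 = 225 - 58 ≡ 25; y = λ·(29 - 25) - 70 ≡ 61. → (25, 61)

(25, 61)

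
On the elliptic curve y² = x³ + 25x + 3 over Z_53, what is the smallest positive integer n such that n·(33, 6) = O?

2P: tangent at (33, 6): λ = (3·33² + 25)/(2·6) ≡ 6/12. 12⁻¹ ≡ 31 (mod 53) since 12·31 = 372 ≡ 1, so λ ≡ 6·31 ≡ 27.
  x = λ² - 33 - 33 = 729 - 66 ≡ 27; y = λ·(33 - 27) - 6 ≡ 50. → (27, 50)
3P: (27, 50) + (33, 6). λ = (6 - 50)/(33 - 27) ≡ 9/6 mod 53. 6⁻¹ ≡ 9 (mod 53), so λ ≡ 28.
  x = λ² - 27 - 33 = 784 - 60 ≡ 35; y = λ·(27 - 35) - 50 ≡ 44. → (35, 44)
4P: (35, 44) + (33, 6). λ = (6 - 44)/(33 - 35) ≡ 15/51 mod 53. 51⁻¹ ≡ 26 (mod 53), so λ ≡ 19.
  x = λ² - 35 - 33 = 361 - 68 ≡ 28; y = λ·(35 - 28) - 44 ≡ 36. → (28, 36)
5P: (28, 36) + (33, 6). λ = (6 - 36)/(33 - 28) ≡ 23/5 mod 53. 5⁻¹ ≡ 32 (mod 53) since 5·32 = 160 ≡ 1, so λ ≡ 47.
  x = λ² - 28 - 33 = 2209 - 61 ≡ 28; y = λ·(28 - 28) - 36 ≡ 17. → (28, 17)
6P: (28, 17) + (33, 6). λ = (6 - 17)/(33 - 28) ≡ 42/5 mod 53. 5⁻¹ ≡ 32 (mod 53), so λ ≡ 19.
  x = λ² - 28 - 33 = 361 - 61 ≡ 35; y = λ·(28 - 35) - 17 ≡ 9. → (35, 9)
7P: (35, 9) + (33, 6). λ = (6 - 9)/(33 - 35) ≡ 50/51 mod 53. 51⁻¹ ≡ 26 (mod 53), so λ ≡ 28.
  x = λ² - 35 - 33 = 784 - 68 ≡ 27; y = λ·(35 - 27) - 9 ≡ 3. → (27, 3)
8P: (27, 3) + (33, 6). λ = (6 - 3)/(33 - 27) ≡ 3/6 mod 53. 6⁻¹ ≡ 9 (mod 53), so λ ≡ 27.
  x = λ² - 27 - 33 = 729 - 60 ≡ 33; y = λ·(27 - 33) - 3 ≡ 47. → (33, 47)
9P: (33, 47) + (33, 6): same x and y₁ ≡ -y₂, so the sum is O.
9P = O, so the order is 9.

9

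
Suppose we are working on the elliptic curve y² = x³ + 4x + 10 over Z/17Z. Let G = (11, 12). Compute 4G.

Double-and-add on 4 = (100)₂. Start with G = (11, 12) for the leading 1-bit.
double: tangent at (11, 12): λ = (3·11² + 4)/(2·12) ≡ 10/7. 7⁻¹ ≡ 5 (mod 17) since 7·5 = 35 ≡ 1, so λ ≡ 10·5 ≡ 16.
  x = λ² - 11 - 11 = 256 - 22 ≡ 13; y = λ·(11 - 13) - 12 ≡ 7. → (13, 7)
double: tangent at (13, 7): λ = (3·13² + 4)/(2·7) ≡ 1/14. 14⁻¹ ≡ 11 (mod 17) since 14·11 = 154 ≡ 1, so λ ≡ 1·11 ≡ 11.
  x = λ² - 13 - 13 = 121 - 26 ≡ 10; y = λ·(13 - 10) - 7 ≡ 9. → (10, 9)

(10, 9)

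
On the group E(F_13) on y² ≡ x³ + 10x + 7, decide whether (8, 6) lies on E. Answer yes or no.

no

y² = 6² ≡ 10; x³ + 10x + 7 = 599 ≡ 1 (mod 13). 10 ≠ 1.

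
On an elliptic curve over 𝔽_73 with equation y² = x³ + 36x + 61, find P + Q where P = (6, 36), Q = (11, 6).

(6, 36) + (11, 6). λ = (6 - 36)/(11 - 6) ≡ 43/5 mod 73. 5⁻¹ ≡ 44 (mod 73) since 5·44 = 220 ≡ 1, so λ ≡ 67.
  x = λ² - 6 - 11 = 4489 - 17 ≡ 19; y = λ·(6 - 19) - 36 ≡ 42. → (19, 42)

(19, 42)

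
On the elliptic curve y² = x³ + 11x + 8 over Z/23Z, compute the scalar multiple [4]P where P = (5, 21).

Repeated addition: build up to 4P.
2P: tangent at (5, 21): λ = (3·5² + 11)/(2·21) ≡ 17/19. 19⁻¹ ≡ 17 (mod 23), so λ ≡ 17·17 ≡ 13.
  x = λ² - 5 - 5 = 169 - 10 ≡ 21; y = λ·(5 - 21) - 21 ≡ 1. → (21, 1)
3P: (21, 1) + (5, 21). λ = (21 - 1)/(5 - 21) ≡ 20/7 mod 23. 7⁻¹ ≡ 10 (mod 23), so λ ≡ 16.
  x = λ² - 21 - 5 = 256 - 26 ≡ 0; y = λ·(21 - 0) - 1 ≡ 13. → (0, 13)
4P: (0, 13) + (5, 21). λ = (21 - 13)/(5 - 0) ≡ 8/5 mod 23. 5⁻¹ ≡ 14 (mod 23) since 5·14 = 70 ≡ 1, so λ ≡ 20.
  x = λ² - 0 - 5 = 400 - 5 ≡ 4; y = λ·(0 - 4) - 13 ≡ 22. → (4, 22)

(4, 22)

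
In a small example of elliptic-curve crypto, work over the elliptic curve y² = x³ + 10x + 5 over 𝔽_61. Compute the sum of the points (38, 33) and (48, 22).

(38, 33) + (48, 22). λ = (22 - 33)/(48 - 38) ≡ 50/10 mod 61. 10⁻¹ ≡ 55 (mod 61), so λ ≡ 5.
  x = λ² - 38 - 48 = 25 - 86 ≡ 0; y = λ·(38 - 0) - 33 ≡ 35. → (0, 35)

(0, 35)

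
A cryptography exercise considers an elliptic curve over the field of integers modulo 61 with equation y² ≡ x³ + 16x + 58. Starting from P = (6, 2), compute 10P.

Double-and-add on 10 = (1010)₂. Start with P = (6, 2) for the leading 1-bit.
double: tangent at (6, 2): λ = (3·6² + 16)/(2·2) ≡ 2/4. 4⁻¹ ≡ 46 (mod 61), so λ ≡ 2·46 ≡ 31.
  x = λ² - 6 - 6 = 961 - 12 ≡ 34; y = λ·(6 - 34) - 2 ≡ 45. → (34, 45)
double: tangent at (34, 45): λ = (3·34² + 16)/(2·45) ≡ 7/29. 29⁻¹ ≡ 40 (mod 61), so λ ≡ 7·40 ≡ 36.
  x = λ² - 34 - 34 = 1296 - 68 ≡ 8; y = λ·(34 - 8) - 45 ≡ 37. → (8, 37)
add P: (8, 37) + (6, 2). λ = (2 - 37)/(6 - 8) ≡ 26/59 mod 61. 59⁻¹ ≡ 30 (mod 61), so λ ≡ 48.
  x = λ² - 8 - 6 = 2304 - 14 ≡ 33; y = λ·(8 - 33) - 37 ≡ 44. → (33, 44)
double: tangent at (33, 44): λ = (3·33² + 16)/(2·44) ≡ 50/27. 27⁻¹ ≡ 52 (mod 61) since 27·52 = 1404 ≡ 1, so λ ≡ 50·52 ≡ 38.
  x = λ² - 33 - 33 = 1444 - 66 ≡ 36; y = λ·(33 - 36) - 44 ≡ 25. → (36, 25)

(36, 25)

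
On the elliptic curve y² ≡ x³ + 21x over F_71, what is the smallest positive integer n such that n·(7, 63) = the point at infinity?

2P: tangent at (7, 63): λ = (3·7² + 21)/(2·63) ≡ 26/55. 55⁻¹ ≡ 31 (mod 71), so λ ≡ 26·31 ≡ 25.
  x = λ² - 7 - 7 = 625 - 14 ≡ 43; y = λ·(7 - 43) - 63 ≡ 31. → (43, 31)
3P: (43, 31) + (7, 63). λ = (63 - 31)/(7 - 43) ≡ 32/35 mod 71. 35⁻¹ ≡ 69 (mod 71) since 35·69 = 2415 ≡ 1, so λ ≡ 7.
  x = λ² - 43 - 7 = 49 - 50 ≡ 70; y = λ·(43 - 70) - 31 ≡ 64. → (70, 64)
4P: (70, 64) + (7, 63). λ = (63 - 64)/(7 - 70) ≡ 70/8 mod 71. 8⁻¹ ≡ 9 (mod 71), so λ ≡ 62.
  x = λ² - 70 - 7 = 3844 - 77 ≡ 4; y = λ·(70 - 4) - 64 ≡ 52. → (4, 52)
5P: (4, 52) + (7, 63). λ = (63 - 52)/(7 - 4) ≡ 11/3 mod 71. 3⁻¹ ≡ 24 (mod 71), so λ ≡ 51.
  x = λ² - 4 - 7 = 2601 - 11 ≡ 34; y = λ·(4 - 34) - 52 ≡ 51. → (34, 51)
6P: (34, 51) + (7, 63). λ = (63 - 51)/(7 - 34) ≡ 12/44 mod 71. 44⁻¹ ≡ 21 (mod 71) since 44·21 = 924 ≡ 1, so λ ≡ 39.
  x = λ² - 34 - 7 = 1521 - 41 ≡ 60; y = λ·(34 - 60) - 51 ≡ 0. → (60, 0)
7P: (60, 0) + (7, 63). λ = (63 - 0)/(7 - 60) ≡ 63/18 mod 71. 18⁻¹ ≡ 4 (mod 71) since 18·4 = 72 ≡ 1, so λ ≡ 39.
  x = λ² - 60 - 7 = 1521 - 67 ≡ 34; y = λ·(60 - 34) - 0 ≡ 20. → (34, 20)
8P: (34, 20) + (7, 63). λ = (63 - 20)/(7 - 34) ≡ 43/44 mod 71. 44⁻¹ ≡ 21 (mod 71) since 44·21 = 924 ≡ 1, so λ ≡ 51.
  x = λ² - 34 - 7 = 2601 - 41 ≡ 4; y = λ·(34 - 4) - 20 ≡ 19. → (4, 19)
9P: (4, 19) + (7, 63). λ = (63 - 19)/(7 - 4) ≡ 44/3 mod 71. 3⁻¹ ≡ 24 (mod 71), so λ ≡ 62.
  x = λ² - 4 - 7 = 3844 - 11 ≡ 70; y = λ·(4 - 70) - 19 ≡ 7. → (70, 7)
10P: (70, 7) + (7, 63). λ = (63 - 7)/(7 - 70) ≡ 56/8 mod 71. 8⁻¹ ≡ 9 (mod 71), so λ ≡ 7.
  x = λ² - 70 - 7 = 49 - 77 ≡ 43; y = λ·(70 - 43) - 7 ≡ 40. → (43, 40)
11P: (43, 40) + (7, 63). λ = (63 - 40)/(7 - 43) ≡ 23/35 mod 71. 35⁻¹ ≡ 69 (mod 71), so λ ≡ 25.
  x = λ² - 43 - 7 = 625 - 50 ≡ 7; y = λ·(43 - 7) - 40 ≡ 8. → (7, 8)
12P: (7, 8) + (7, 63): same x and y₁ ≡ -y₂, so the sum is the point at infinity.
12P = the point at infinity, so the order is 12.

12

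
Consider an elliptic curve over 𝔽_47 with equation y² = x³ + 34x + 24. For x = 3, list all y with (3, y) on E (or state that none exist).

23, 24

x³ + 34x + 24 = 153 ≡ 12 (mod 47).
Square roots of 12 mod 47: 23 and 24 (since 23² = 529 ≡ 12).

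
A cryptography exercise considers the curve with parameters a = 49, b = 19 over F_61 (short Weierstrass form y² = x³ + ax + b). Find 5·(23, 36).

Write G = (23, 36).
Repeated addition: build up to 5G.
2G: tangent at (23, 36): λ = (3·23² + 49)/(2·36) ≡ 50/11. 11⁻¹ ≡ 50 (mod 61) since 11·50 = 550 ≡ 1, so λ ≡ 50·50 ≡ 60.
  x = λ² - 23 - 23 = 3600 - 46 ≡ 16; y = λ·(23 - 16) - 36 ≡ 18. → (16, 18)
3G: (16, 18) + (23, 36). λ = (36 - 18)/(23 - 16) ≡ 18/7 mod 61. 7⁻¹ ≡ 35 (mod 61), so λ ≡ 20.
  x = λ² - 16 - 23 = 400 - 39 ≡ 56; y = λ·(16 - 56) - 18 ≡ 36. → (56, 36)
4G: (56, 36) + (23, 36). λ = (36 - 36)/(23 - 56) ≡ 0/28 mod 61. 28⁻¹ ≡ 24 (mod 61) since 28·24 = 672 ≡ 1, so λ ≡ 0.
  x = λ² - 56 - 23 = 0 - 79 ≡ 43; y = λ·(56 - 43) - 36 ≡ 25. → (43, 25)
5G: (43, 25) + (23, 36). λ = (36 - 25)/(23 - 43) ≡ 11/41 mod 61. 41⁻¹ ≡ 3 (mod 61), so λ ≡ 33.
  x = λ² - 43 - 23 = 1089 - 66 ≡ 47; y = λ·(43 - 47) - 25 ≡ 26. → (47, 26)

(47, 26)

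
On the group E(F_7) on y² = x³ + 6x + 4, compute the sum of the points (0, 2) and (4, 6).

(4, 1)

(0, 2) + (4, 6). λ = (6 - 2)/(4 - 0) ≡ 4/4 mod 7. 4⁻¹ ≡ 2 (mod 7), so λ ≡ 1.
  x = λ² - 0 - 4 = 1 - 4 ≡ 4; y = λ·(0 - 4) - 2 ≡ 1. → (4, 1)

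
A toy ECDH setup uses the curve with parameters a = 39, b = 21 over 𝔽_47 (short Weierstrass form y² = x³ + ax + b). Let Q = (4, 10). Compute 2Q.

tangent at (4, 10): λ = (3·4² + 39)/(2·10) ≡ 40/20. 20⁻¹ ≡ 40 (mod 47), so λ ≡ 40·40 ≡ 2.
  x = λ² - 4 - 4 = 4 - 8 ≡ 43; y = λ·(4 - 43) - 10 ≡ 6. → (43, 6)

(43, 6)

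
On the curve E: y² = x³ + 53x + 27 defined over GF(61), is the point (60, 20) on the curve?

y² = 20² ≡ 34; x³ + 53x + 27 = 219207 ≡ 34 (mod 61). 34 = 34.

yes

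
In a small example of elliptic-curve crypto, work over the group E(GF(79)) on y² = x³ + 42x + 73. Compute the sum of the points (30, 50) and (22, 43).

(30, 50) + (22, 43). λ = (43 - 50)/(22 - 30) ≡ 72/71 mod 79. 71⁻¹ ≡ 69 (mod 79), so λ ≡ 70.
  x = λ² - 30 - 22 = 4900 - 52 ≡ 29; y = λ·(30 - 29) - 50 ≡ 20. → (29, 20)

(29, 20)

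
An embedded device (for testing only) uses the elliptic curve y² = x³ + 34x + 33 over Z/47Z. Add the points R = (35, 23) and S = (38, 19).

(28, 46)

(35, 23) + (38, 19). λ = (19 - 23)/(38 - 35) ≡ 43/3 mod 47. 3⁻¹ ≡ 16 (mod 47), so λ ≡ 30.
  x = λ² - 35 - 38 = 900 - 73 ≡ 28; y = λ·(35 - 28) - 23 ≡ 46. → (28, 46)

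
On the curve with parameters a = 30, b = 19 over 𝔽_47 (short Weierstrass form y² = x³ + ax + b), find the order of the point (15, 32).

8

2P: tangent at (15, 32): λ = (3·15² + 30)/(2·32) ≡ 0/17. 17⁻¹ ≡ 36 (mod 47) since 17·36 = 612 ≡ 1, so λ ≡ 0·36 ≡ 0.
  x = λ² - 15 - 15 = 0 - 30 ≡ 17; y = λ·(15 - 17) - 32 ≡ 15. → (17, 15)
3P: (17, 15) + (15, 32). λ = (32 - 15)/(15 - 17) ≡ 17/45 mod 47. 45⁻¹ ≡ 23 (mod 47) since 45·23 = 1035 ≡ 1, so λ ≡ 15.
  x = λ² - 17 - 15 = 225 - 32 ≡ 5; y = λ·(17 - 5) - 15 ≡ 24. → (5, 24)
4P: (5, 24) + (15, 32). λ = (32 - 24)/(15 - 5) ≡ 8/10 mod 47. 10⁻¹ ≡ 33 (mod 47), so λ ≡ 29.
  x = λ² - 5 - 15 = 841 - 20 ≡ 22; y = λ·(5 - 22) - 24 ≡ 0. → (22, 0)
5P: (22, 0) + (15, 32). λ = (32 - 0)/(15 - 22) ≡ 32/40 mod 47. 40⁻¹ ≡ 20 (mod 47) since 40·20 = 800 ≡ 1, so λ ≡ 29.
  x = λ² - 22 - 15 = 841 - 37 ≡ 5; y = λ·(22 - 5) - 0 ≡ 23. → (5, 23)
6P: (5, 23) + (15, 32). λ = (32 - 23)/(15 - 5) ≡ 9/10 mod 47. 10⁻¹ ≡ 33 (mod 47), so λ ≡ 15.
  x = λ² - 5 - 15 = 225 - 20 ≡ 17; y = λ·(5 - 17) - 23 ≡ 32. → (17, 32)
7P: (17, 32) + (15, 32). λ = (32 - 32)/(15 - 17) ≡ 0/45 mod 47. 45⁻¹ ≡ 23 (mod 47), so λ ≡ 0.
  x = λ² - 17 - 15 = 0 - 32 ≡ 15; y = λ·(17 - 15) - 32 ≡ 15. → (15, 15)
8P: (15, 15) + (15, 32): same x and y₁ ≡ -y₂, so the sum is 𝒪.
8P = 𝒪, so the order is 8.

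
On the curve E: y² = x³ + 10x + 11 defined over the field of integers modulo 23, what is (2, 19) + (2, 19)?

(5, 18)

tangent at (2, 19): λ = (3·2² + 10)/(2·19) ≡ 22/15. 15⁻¹ ≡ 20 (mod 23), so λ ≡ 22·20 ≡ 3.
  x = λ² - 2 - 2 = 9 - 4 ≡ 5; y = λ·(2 - 5) - 19 ≡ 18. → (5, 18)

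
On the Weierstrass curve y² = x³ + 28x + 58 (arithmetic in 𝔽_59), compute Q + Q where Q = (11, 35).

tangent at (11, 35): λ = (3·11² + 28)/(2·35) ≡ 37/11. 11⁻¹ ≡ 43 (mod 59) since 11·43 = 473 ≡ 1, so λ ≡ 37·43 ≡ 57.
  x = λ² - 11 - 11 = 3249 - 22 ≡ 41; y = λ·(11 - 41) - 35 ≡ 25. → (41, 25)

(41, 25)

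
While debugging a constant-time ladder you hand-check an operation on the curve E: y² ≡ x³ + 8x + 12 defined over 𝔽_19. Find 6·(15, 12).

Write G = (15, 12).
Double-and-add on 6 = (110)₂. Start with G = (15, 12) for the leading 1-bit.
double: tangent at (15, 12): λ = (3·15² + 8)/(2·12) ≡ 18/5. 5⁻¹ ≡ 4 (mod 19), so λ ≡ 18·4 ≡ 15.
  x = λ² - 15 - 15 = 225 - 30 ≡ 5; y = λ·(15 - 5) - 12 ≡ 5. → (5, 5)
add G: (5, 5) + (15, 12). λ = (12 - 5)/(15 - 5) ≡ 7/10 mod 19. 10⁻¹ ≡ 2 (mod 19), so λ ≡ 14.
  x = λ² - 5 - 15 = 196 - 20 ≡ 5; y = λ·(5 - 5) - 5 ≡ 14. → (5, 14)
double: tangent at (5, 14): λ = (3·5² + 8)/(2·14) ≡ 7/9. 9⁻¹ ≡ 17 (mod 19), so λ ≡ 7·17 ≡ 5.
  x = λ² - 5 - 5 = 25 - 10 ≡ 15; y = λ·(5 - 15) - 14 ≡ 12. → (15, 12)

(15, 12)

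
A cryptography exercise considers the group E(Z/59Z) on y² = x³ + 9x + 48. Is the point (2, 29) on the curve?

yes

y² = 29² ≡ 15; x³ + 9x + 48 = 74 ≡ 15 (mod 59). 15 = 15.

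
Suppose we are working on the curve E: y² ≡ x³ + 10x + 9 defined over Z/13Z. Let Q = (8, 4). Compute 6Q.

(6, 8)

Repeated addition: build up to 6Q.
2Q: tangent at (8, 4): λ = (3·8² + 10)/(2·4) ≡ 7/8. 8⁻¹ ≡ 5 (mod 13) since 8·5 = 40 ≡ 1, so λ ≡ 7·5 ≡ 9.
  x = λ² - 8 - 8 = 81 - 16 ≡ 0; y = λ·(8 - 0) - 4 ≡ 3. → (0, 3)
3Q: (0, 3) + (8, 4). λ = (4 - 3)/(8 - 0) ≡ 1/8 mod 13. 8⁻¹ ≡ 5 (mod 13), so λ ≡ 5.
  x = λ² - 0 - 8 = 25 - 8 ≡ 4; y = λ·(0 - 4) - 3 ≡ 3. → (4, 3)
4Q: (4, 3) + (8, 4). λ = (4 - 3)/(8 - 4) ≡ 1/4 mod 13. 4⁻¹ ≡ 10 (mod 13), so λ ≡ 10.
  x = λ² - 4 - 8 = 100 - 12 ≡ 10; y = λ·(4 - 10) - 3 ≡ 2. → (10, 2)
5Q: (10, 2) + (8, 4). λ = (4 - 2)/(8 - 10) ≡ 2/11 mod 13. 11⁻¹ ≡ 6 (mod 13) since 11·6 = 66 ≡ 1, so λ ≡ 12.
  x = λ² - 10 - 8 = 144 - 18 ≡ 9; y = λ·(10 - 9) - 2 ≡ 10. → (9, 10)
6Q: (9, 10) + (8, 4). λ = (4 - 10)/(8 - 9) ≡ 7/12 mod 13. 12⁻¹ ≡ 12 (mod 13), so λ ≡ 6.
  x = λ² - 9 - 8 = 36 - 17 ≡ 6; y = λ·(9 - 6) - 10 ≡ 8. → (6, 8)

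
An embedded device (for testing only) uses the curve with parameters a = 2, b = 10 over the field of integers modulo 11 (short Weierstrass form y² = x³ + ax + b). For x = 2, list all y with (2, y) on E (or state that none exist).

x³ + 2x + 10 = 22 ≡ 0 (mod 11).
Only y = 0 satisfies y² ≡ 0.

0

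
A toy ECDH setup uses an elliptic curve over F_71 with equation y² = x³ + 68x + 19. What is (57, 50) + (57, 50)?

(34, 10)

tangent at (57, 50): λ = (3·57² + 68)/(2·50) ≡ 17/29. 29⁻¹ ≡ 49 (mod 71) since 29·49 = 1421 ≡ 1, so λ ≡ 17·49 ≡ 52.
  x = λ² - 57 - 57 = 2704 - 114 ≡ 34; y = λ·(57 - 34) - 50 ≡ 10. → (34, 10)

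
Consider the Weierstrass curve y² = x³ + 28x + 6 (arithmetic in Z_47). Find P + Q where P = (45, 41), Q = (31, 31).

(45, 41) + (31, 31). λ = (31 - 41)/(31 - 45) ≡ 37/33 mod 47. 33⁻¹ ≡ 10 (mod 47), so λ ≡ 41.
  x = λ² - 45 - 31 = 1681 - 76 ≡ 7; y = λ·(45 - 7) - 41 ≡ 13. → (7, 13)

(7, 13)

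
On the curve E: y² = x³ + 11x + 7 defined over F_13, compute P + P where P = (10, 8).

tangent at (10, 8): λ = (3·10² + 11)/(2·8) ≡ 12/3. 3⁻¹ ≡ 9 (mod 13) since 3·9 = 27 ≡ 1, so λ ≡ 12·9 ≡ 4.
  x = λ² - 10 - 10 = 16 - 20 ≡ 9; y = λ·(10 - 9) - 8 ≡ 9. → (9, 9)

(9, 9)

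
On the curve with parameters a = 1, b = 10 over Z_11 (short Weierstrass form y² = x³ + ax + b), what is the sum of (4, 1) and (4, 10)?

O

The two points share x = 4 and their y-coordinates satisfy 1 + 10 ≡ 0 (mod 11), so they are inverses. Their sum is O.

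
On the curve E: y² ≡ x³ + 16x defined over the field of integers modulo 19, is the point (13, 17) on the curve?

y² = 17² ≡ 4; x³ + 16x + 0 = 2405 ≡ 11 (mod 19). 4 ≠ 11.

no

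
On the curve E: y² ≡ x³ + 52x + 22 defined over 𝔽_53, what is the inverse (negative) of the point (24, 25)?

-(24, 25) = (24, -25 mod 53) = (24, 28).

(24, 28)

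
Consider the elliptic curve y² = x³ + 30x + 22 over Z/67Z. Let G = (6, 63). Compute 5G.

(19, 9)

Repeated addition: build up to 5G.
2G: tangent at (6, 63): λ = (3·6² + 30)/(2·63) ≡ 4/59. 59⁻¹ ≡ 25 (mod 67), so λ ≡ 4·25 ≡ 33.
  x = λ² - 6 - 6 = 1089 - 12 ≡ 5; y = λ·(6 - 5) - 63 ≡ 37. → (5, 37)
3G: (5, 37) + (6, 63). λ = (63 - 37)/(6 - 5) ≡ 26/1 mod 67. 1⁻¹ ≡ 1 (mod 67) since 1·1 = 1 ≡ 1, so λ ≡ 26.
  x = λ² - 5 - 6 = 676 - 11 ≡ 62; y = λ·(5 - 62) - 37 ≡ 22. → (62, 22)
4G: (62, 22) + (6, 63). λ = (63 - 22)/(6 - 62) ≡ 41/11 mod 67. 11⁻¹ ≡ 61 (mod 67), so λ ≡ 22.
  x = λ² - 62 - 6 = 484 - 68 ≡ 14; y = λ·(62 - 14) - 22 ≡ 29. → (14, 29)
5G: (14, 29) + (6, 63). λ = (63 - 29)/(6 - 14) ≡ 34/59 mod 67. 59⁻¹ ≡ 25 (mod 67), so λ ≡ 46.
  x = λ² - 14 - 6 = 2116 - 20 ≡ 19; y = λ·(14 - 19) - 29 ≡ 9. → (19, 9)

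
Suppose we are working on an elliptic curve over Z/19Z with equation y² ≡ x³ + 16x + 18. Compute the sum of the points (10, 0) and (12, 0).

(16, 0)

(10, 0) + (12, 0). λ = (0 - 0)/(12 - 10) ≡ 0/2 mod 19. 2⁻¹ ≡ 10 (mod 19) since 2·10 = 20 ≡ 1, so λ ≡ 0.
  x = λ² - 10 - 12 = 0 - 22 ≡ 16; y = λ·(10 - 16) - 0 ≡ 0. → (16, 0)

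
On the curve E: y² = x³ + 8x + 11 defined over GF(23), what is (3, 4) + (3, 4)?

tangent at (3, 4): λ = (3·3² + 8)/(2·4) ≡ 12/8. 8⁻¹ ≡ 3 (mod 23) since 8·3 = 24 ≡ 1, so λ ≡ 12·3 ≡ 13.
  x = λ² - 3 - 3 = 169 - 6 ≡ 2; y = λ·(3 - 2) - 4 ≡ 9. → (2, 9)

(2, 9)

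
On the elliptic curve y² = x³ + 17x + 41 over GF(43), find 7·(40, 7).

(39, 9)

Write G = (40, 7).
Double-and-add on 7 = (111)₂. Start with G = (40, 7) for the leading 1-bit.
double: tangent at (40, 7): λ = (3·40² + 17)/(2·7) ≡ 1/14. 14⁻¹ ≡ 40 (mod 43), so λ ≡ 1·40 ≡ 40.
  x = λ² - 40 - 40 = 1600 - 80 ≡ 15; y = λ·(40 - 15) - 7 ≡ 4. → (15, 4)
add G: (15, 4) + (40, 7). λ = (7 - 4)/(40 - 15) ≡ 3/25 mod 43. 25⁻¹ ≡ 31 (mod 43), so λ ≡ 7.
  x = λ² - 15 - 40 = 49 - 55 ≡ 37; y = λ·(15 - 37) - 4 ≡ 14. → (37, 14)
double: tangent at (37, 14): λ = (3·37² + 17)/(2·14) ≡ 39/28. 28⁻¹ ≡ 20 (mod 43) since 28·20 = 560 ≡ 1, so λ ≡ 39·20 ≡ 6.
  x = λ² - 37 - 37 = 36 - 74 ≡ 5; y = λ·(37 - 5) - 14 ≡ 6. → (5, 6)
add G: (5, 6) + (40, 7). λ = (7 - 6)/(40 - 5) ≡ 1/35 mod 43. 35⁻¹ ≡ 16 (mod 43), so λ ≡ 16.
  x = λ² - 5 - 40 = 256 - 45 ≡ 39; y = λ·(5 - 39) - 6 ≡ 9. → (39, 9)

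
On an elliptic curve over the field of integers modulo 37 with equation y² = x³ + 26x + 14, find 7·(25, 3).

Write G = (25, 3).
Double-and-add on 7 = (111)₂. Start with G = (25, 3) for the leading 1-bit.
double: tangent at (25, 3): λ = (3·25² + 26)/(2·3) ≡ 14/6. 6⁻¹ ≡ 31 (mod 37) since 6·31 = 186 ≡ 1, so λ ≡ 14·31 ≡ 27.
  x = λ² - 25 - 25 = 729 - 50 ≡ 13; y = λ·(25 - 13) - 3 ≡ 25. → (13, 25)
add G: (13, 25) + (25, 3). λ = (3 - 25)/(25 - 13) ≡ 15/12 mod 37. 12⁻¹ ≡ 34 (mod 37) since 12·34 = 408 ≡ 1, so λ ≡ 29.
  x = λ² - 13 - 25 = 841 - 38 ≡ 26; y = λ·(13 - 26) - 25 ≡ 5. → (26, 5)
double: tangent at (26, 5): λ = (3·26² + 26)/(2·5) ≡ 19/10. 10⁻¹ ≡ 26 (mod 37), so λ ≡ 19·26 ≡ 13.
  x = λ² - 26 - 26 = 169 - 52 ≡ 6; y = λ·(26 - 6) - 5 ≡ 33. → (6, 33)
add G: (6, 33) + (25, 3). λ = (3 - 33)/(25 - 6) ≡ 7/19 mod 37. 19⁻¹ ≡ 2 (mod 37) since 19·2 = 38 ≡ 1, so λ ≡ 14.
  x = λ² - 6 - 25 = 196 - 31 ≡ 17; y = λ·(6 - 17) - 33 ≡ 35. → (17, 35)

(17, 35)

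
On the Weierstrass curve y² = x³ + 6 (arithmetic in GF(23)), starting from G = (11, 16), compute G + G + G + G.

(15, 0)

Double-and-add on 4 = (100)₂. Start with G = (11, 16) for the leading 1-bit.
double: tangent at (11, 16): λ = (3·11² + 0)/(2·16) ≡ 18/9. 9⁻¹ ≡ 18 (mod 23), so λ ≡ 18·18 ≡ 2.
  x = λ² - 11 - 11 = 4 - 22 ≡ 5; y = λ·(11 - 5) - 16 ≡ 19. → (5, 19)
double: tangent at (5, 19): λ = (3·5² + 0)/(2·19) ≡ 6/15. 15⁻¹ ≡ 20 (mod 23), so λ ≡ 6·20 ≡ 5.
  x = λ² - 5 - 5 = 25 - 10 ≡ 15; y = λ·(5 - 15) - 19 ≡ 0. → (15, 0)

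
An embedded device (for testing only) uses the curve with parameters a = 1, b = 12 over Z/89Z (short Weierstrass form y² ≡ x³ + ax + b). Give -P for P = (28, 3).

-(28, 3) = (28, -3 mod 89) = (28, 86).

(28, 86)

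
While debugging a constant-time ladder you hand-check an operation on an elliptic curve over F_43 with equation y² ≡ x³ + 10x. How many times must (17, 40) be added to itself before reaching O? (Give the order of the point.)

2P: tangent at (17, 40): λ = (3·17² + 10)/(2·40) ≡ 17/37. 37⁻¹ ≡ 7 (mod 43) since 37·7 = 259 ≡ 1, so λ ≡ 17·7 ≡ 33.
  x = λ² - 17 - 17 = 1089 - 34 ≡ 23; y = λ·(17 - 23) - 40 ≡ 20. → (23, 20)
3P: (23, 20) + (17, 40). λ = (40 - 20)/(17 - 23) ≡ 20/37 mod 43. 37⁻¹ ≡ 7 (mod 43) since 37·7 = 259 ≡ 1, so λ ≡ 11.
  x = λ² - 23 - 17 = 121 - 40 ≡ 38; y = λ·(23 - 38) - 20 ≡ 30. → (38, 30)
4P: (38, 30) + (17, 40). λ = (40 - 30)/(17 - 38) ≡ 10/22 mod 43. 22⁻¹ ≡ 2 (mod 43), so λ ≡ 20.
  x = λ² - 38 - 17 = 400 - 55 ≡ 1; y = λ·(38 - 1) - 30 ≡ 22. → (1, 22)
5P: (1, 22) + (17, 40). λ = (40 - 22)/(17 - 1) ≡ 18/16 mod 43. 16⁻¹ ≡ 35 (mod 43), so λ ≡ 28.
  x = λ² - 1 - 17 = 784 - 18 ≡ 35; y = λ·(1 - 35) - 22 ≡ 15. → (35, 15)
6P: (35, 15) + (17, 40). λ = (40 - 15)/(17 - 35) ≡ 25/25 mod 43. 25⁻¹ ≡ 31 (mod 43) since 25·31 = 775 ≡ 1, so λ ≡ 1.
  x = λ² - 35 - 17 = 1 - 52 ≡ 35; y = λ·(35 - 35) - 15 ≡ 28. → (35, 28)
7P: (35, 28) + (17, 40). λ = (40 - 28)/(17 - 35) ≡ 12/25 mod 43. 25⁻¹ ≡ 31 (mod 43) since 25·31 = 775 ≡ 1, so λ ≡ 28.
  x = λ² - 35 - 17 = 784 - 52 ≡ 1; y = λ·(35 - 1) - 28 ≡ 21. → (1, 21)
8P: (1, 21) + (17, 40). λ = (40 - 21)/(17 - 1) ≡ 19/16 mod 43. 16⁻¹ ≡ 35 (mod 43), so λ ≡ 20.
  x = λ² - 1 - 17 = 400 - 18 ≡ 38; y = λ·(1 - 38) - 21 ≡ 13. → (38, 13)
9P: (38, 13) + (17, 40). λ = (40 - 13)/(17 - 38) ≡ 27/22 mod 43. 22⁻¹ ≡ 2 (mod 43), so λ ≡ 11.
  x = λ² - 38 - 17 = 121 - 55 ≡ 23; y = λ·(38 - 23) - 13 ≡ 23. → (23, 23)
10P: (23, 23) + (17, 40). λ = (40 - 23)/(17 - 23) ≡ 17/37 mod 43. 37⁻¹ ≡ 7 (mod 43), so λ ≡ 33.
  x = λ² - 23 - 17 = 1089 - 40 ≡ 17; y = λ·(23 - 17) - 23 ≡ 3. → (17, 3)
11P: (17, 3) + (17, 40): same x and y₁ ≡ -y₂, so the sum is O.
11P = O, so the order is 11.

11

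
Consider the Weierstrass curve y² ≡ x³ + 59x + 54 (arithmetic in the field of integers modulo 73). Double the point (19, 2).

tangent at (19, 2): λ = (3·19² + 59)/(2·2) ≡ 47/4. 4⁻¹ ≡ 55 (mod 73), so λ ≡ 47·55 ≡ 30.
  x = λ² - 19 - 19 = 900 - 38 ≡ 59; y = λ·(19 - 59) - 2 ≡ 39. → (59, 39)

(59, 39)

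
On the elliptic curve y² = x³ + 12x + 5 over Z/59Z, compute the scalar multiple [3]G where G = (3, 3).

Repeated addition: build up to 3G.
2G: tangent at (3, 3): λ = (3·3² + 12)/(2·3) ≡ 39/6. 6⁻¹ ≡ 10 (mod 59) since 6·10 = 60 ≡ 1, so λ ≡ 39·10 ≡ 36.
  x = λ² - 3 - 3 = 1296 - 6 ≡ 51; y = λ·(3 - 51) - 3 ≡ 39. → (51, 39)
3G: (51, 39) + (3, 3). λ = (3 - 39)/(3 - 51) ≡ 23/11 mod 59. 11⁻¹ ≡ 43 (mod 59), so λ ≡ 45.
  x = λ² - 51 - 3 = 2025 - 54 ≡ 24; y = λ·(51 - 24) - 39 ≡ 55. → (24, 55)

(24, 55)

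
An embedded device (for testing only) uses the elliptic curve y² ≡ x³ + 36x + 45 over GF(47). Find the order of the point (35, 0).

2P: (35, 0) + (35, 0): same x and y₁ ≡ -y₂, so the sum is ∞.
2P = ∞, so the order is 2.

2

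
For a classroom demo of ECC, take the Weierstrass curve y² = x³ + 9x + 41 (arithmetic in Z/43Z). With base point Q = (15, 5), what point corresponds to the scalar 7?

(29, 40)

Double-and-add on 7 = (111)₂. Start with Q = (15, 5) for the leading 1-bit.
double: tangent at (15, 5): λ = (3·15² + 9)/(2·5) ≡ 39/10. 10⁻¹ ≡ 13 (mod 43), so λ ≡ 39·13 ≡ 34.
  x = λ² - 15 - 15 = 1156 - 30 ≡ 8; y = λ·(15 - 8) - 5 ≡ 18. → (8, 18)
add Q: (8, 18) + (15, 5). λ = (5 - 18)/(15 - 8) ≡ 30/7 mod 43. 7⁻¹ ≡ 37 (mod 43), so λ ≡ 35.
  x = λ² - 8 - 15 = 1225 - 23 ≡ 41; y = λ·(8 - 41) - 18 ≡ 31. → (41, 31)
double: tangent at (41, 31): λ = (3·41² + 9)/(2·31) ≡ 21/19. 19⁻¹ ≡ 34 (mod 43), so λ ≡ 21·34 ≡ 26.
  x = λ² - 41 - 41 = 676 - 82 ≡ 35; y = λ·(41 - 35) - 31 ≡ 39. → (35, 39)
add Q: (35, 39) + (15, 5). λ = (5 - 39)/(15 - 35) ≡ 9/23 mod 43. 23⁻¹ ≡ 15 (mod 43), so λ ≡ 6.
  x = λ² - 35 - 15 = 36 - 50 ≡ 29; y = λ·(35 - 29) - 39 ≡ 40. → (29, 40)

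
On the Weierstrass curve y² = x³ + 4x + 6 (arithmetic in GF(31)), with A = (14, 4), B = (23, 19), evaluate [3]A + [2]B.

First 3A:
Repeated addition: build up to 3A.
2A: tangent at (14, 4): λ = (3·14² + 4)/(2·4) ≡ 3/8. 8⁻¹ ≡ 4 (mod 31), so λ ≡ 3·4 ≡ 12.
  x = λ² - 14 - 14 = 144 - 28 ≡ 23; y = λ·(14 - 23) - 4 ≡ 12. → (23, 12)
3A: (23, 12) + (14, 4). λ = (4 - 12)/(14 - 23) ≡ 23/22 mod 31. 22⁻¹ ≡ 24 (mod 31) since 22·24 = 528 ≡ 1, so λ ≡ 25.
  x = λ² - 23 - 14 = 625 - 37 ≡ 30; y = λ·(23 - 30) - 12 ≡ 30. → (30, 30)
3A = (30, 30).
Next 2B:
Repeated addition: build up to 2B.
2B: tangent at (23, 19): λ = (3·23² + 4)/(2·19) ≡ 10/7. 7⁻¹ ≡ 9 (mod 31), so λ ≡ 10·9 ≡ 28.
  x = λ² - 23 - 23 = 784 - 46 ≡ 25; y = λ·(23 - 25) - 19 ≡ 18. → (25, 18)
2B = (25, 18).
Finally 3A + 2B:
(30, 30) + (25, 18). λ = (18 - 30)/(25 - 30) ≡ 19/26 mod 31. 26⁻¹ ≡ 6 (mod 31), so λ ≡ 21.
  x = λ² - 30 - 25 = 441 - 55 ≡ 14; y = λ·(30 - 14) - 30 ≡ 27. → (14, 27)

(14, 27)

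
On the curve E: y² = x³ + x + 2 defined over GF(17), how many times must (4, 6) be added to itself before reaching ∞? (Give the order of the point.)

8

2P: tangent at (4, 6): λ = (3·4² + 1)/(2·6) ≡ 15/12. 12⁻¹ ≡ 10 (mod 17) since 12·10 = 120 ≡ 1, so λ ≡ 15·10 ≡ 14.
  x = λ² - 4 - 4 = 196 - 8 ≡ 1; y = λ·(4 - 1) - 6 ≡ 2. → (1, 2)
3P: (1, 2) + (4, 6). λ = (6 - 2)/(4 - 1) ≡ 4/3 mod 17. 3⁻¹ ≡ 6 (mod 17) since 3·6 = 18 ≡ 1, so λ ≡ 7.
  x = λ² - 1 - 4 = 49 - 5 ≡ 10; y = λ·(1 - 10) - 2 ≡ 3. → (10, 3)
4P: (10, 3) + (4, 6). λ = (6 - 3)/(4 - 10) ≡ 3/11 mod 17. 11⁻¹ ≡ 14 (mod 17) since 11·14 = 154 ≡ 1, so λ ≡ 8.
  x = λ² - 10 - 4 = 64 - 14 ≡ 16; y = λ·(10 - 16) - 3 ≡ 0. → (16, 0)
5P: (16, 0) + (4, 6). λ = (6 - 0)/(4 - 16) ≡ 6/5 mod 17. 5⁻¹ ≡ 7 (mod 17) since 5·7 = 35 ≡ 1, so λ ≡ 8.
  x = λ² - 16 - 4 = 64 - 20 ≡ 10; y = λ·(16 - 10) - 0 ≡ 14. → (10, 14)
6P: (10, 14) + (4, 6). λ = (6 - 14)/(4 - 10) ≡ 9/11 mod 17. 11⁻¹ ≡ 14 (mod 17), so λ ≡ 7.
  x = λ² - 10 - 4 = 49 - 14 ≡ 1; y = λ·(10 - 1) - 14 ≡ 15. → (1, 15)
7P: (1, 15) + (4, 6). λ = (6 - 15)/(4 - 1) ≡ 8/3 mod 17. 3⁻¹ ≡ 6 (mod 17), so λ ≡ 14.
  x = λ² - 1 - 4 = 196 - 5 ≡ 4; y = λ·(1 - 4) - 15 ≡ 11. → (4, 11)
8P: (4, 11) + (4, 6): same x and y₁ ≡ -y₂, so the sum is ∞.
8P = ∞, so the order is 8.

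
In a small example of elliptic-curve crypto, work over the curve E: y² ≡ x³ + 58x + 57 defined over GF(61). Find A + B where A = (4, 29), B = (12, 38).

(11, 47)

(4, 29) + (12, 38). λ = (38 - 29)/(12 - 4) ≡ 9/8 mod 61. 8⁻¹ ≡ 23 (mod 61), so λ ≡ 24.
  x = λ² - 4 - 12 = 576 - 16 ≡ 11; y = λ·(4 - 11) - 29 ≡ 47. → (11, 47)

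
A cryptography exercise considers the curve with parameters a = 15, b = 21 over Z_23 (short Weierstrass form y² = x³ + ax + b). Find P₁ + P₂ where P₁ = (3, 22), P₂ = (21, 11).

(3, 22) + (21, 11). λ = (11 - 22)/(21 - 3) ≡ 12/18 mod 23. 18⁻¹ ≡ 9 (mod 23) since 18·9 = 162 ≡ 1, so λ ≡ 16.
  x = λ² - 3 - 21 = 256 - 24 ≡ 2; y = λ·(3 - 2) - 22 ≡ 17. → (2, 17)

(2, 17)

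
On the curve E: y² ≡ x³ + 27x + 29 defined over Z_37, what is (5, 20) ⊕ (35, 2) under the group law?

(24, 21)

(5, 20) + (35, 2). λ = (2 - 20)/(35 - 5) ≡ 19/30 mod 37. 30⁻¹ ≡ 21 (mod 37) since 30·21 = 630 ≡ 1, so λ ≡ 29.
  x = λ² - 5 - 35 = 841 - 40 ≡ 24; y = λ·(5 - 24) - 20 ≡ 21. → (24, 21)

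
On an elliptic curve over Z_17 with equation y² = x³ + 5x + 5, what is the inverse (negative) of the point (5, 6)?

(5, 11)

-(5, 6) = (5, -6 mod 17) = (5, 11).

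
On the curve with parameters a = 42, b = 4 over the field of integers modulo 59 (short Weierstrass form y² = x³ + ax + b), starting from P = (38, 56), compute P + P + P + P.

(7, 46)

Repeated addition: build up to 4P.
2P: tangent at (38, 56): λ = (3·38² + 42)/(2·56) ≡ 8/53. 53⁻¹ ≡ 49 (mod 59) since 53·49 = 2597 ≡ 1, so λ ≡ 8·49 ≡ 38.
  x = λ² - 38 - 38 = 1444 - 76 ≡ 11; y = λ·(38 - 11) - 56 ≡ 26. → (11, 26)
3P: (11, 26) + (38, 56). λ = (56 - 26)/(38 - 11) ≡ 30/27 mod 59. 27⁻¹ ≡ 35 (mod 59), so λ ≡ 47.
  x = λ² - 11 - 38 = 2209 - 49 ≡ 36; y = λ·(11 - 36) - 26 ≡ 38. → (36, 38)
4P: (36, 38) + (38, 56). λ = (56 - 38)/(38 - 36) ≡ 18/2 mod 59. 2⁻¹ ≡ 30 (mod 59) since 2·30 = 60 ≡ 1, so λ ≡ 9.
  x = λ² - 36 - 38 = 81 - 74 ≡ 7; y = λ·(36 - 7) - 38 ≡ 46. → (7, 46)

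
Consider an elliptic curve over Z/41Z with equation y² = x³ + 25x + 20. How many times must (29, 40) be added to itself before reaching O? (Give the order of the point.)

12

2P: tangent at (29, 40): λ = (3·29² + 25)/(2·40) ≡ 6/39. 39⁻¹ ≡ 20 (mod 41) since 39·20 = 780 ≡ 1, so λ ≡ 6·20 ≡ 38.
  x = λ² - 29 - 29 = 1444 - 58 ≡ 33; y = λ·(29 - 33) - 40 ≡ 13. → (33, 13)
3P: (33, 13) + (29, 40). λ = (40 - 13)/(29 - 33) ≡ 27/37 mod 41. 37⁻¹ ≡ 10 (mod 41), so λ ≡ 24.
  x = λ² - 33 - 29 = 576 - 62 ≡ 22; y = λ·(33 - 22) - 13 ≡ 5. → (22, 5)
4P: (22, 5) + (29, 40). λ = (40 - 5)/(29 - 22) ≡ 35/7 mod 41. 7⁻¹ ≡ 6 (mod 41), so λ ≡ 5.
  x = λ² - 22 - 29 = 25 - 51 ≡ 15; y = λ·(22 - 15) - 5 ≡ 30. → (15, 30)
5P: (15, 30) + (29, 40). λ = (40 - 30)/(29 - 15) ≡ 10/14 mod 41. 14⁻¹ ≡ 3 (mod 41) since 14·3 = 42 ≡ 1, so λ ≡ 30.
  x = λ² - 15 - 29 = 900 - 44 ≡ 36; y = λ·(15 - 36) - 30 ≡ 37. → (36, 37)
6P: (36, 37) + (29, 40). λ = (40 - 37)/(29 - 36) ≡ 3/34 mod 41. 34⁻¹ ≡ 35 (mod 41), so λ ≡ 23.
  x = λ² - 36 - 29 = 529 - 65 ≡ 13; y = λ·(36 - 13) - 37 ≡ 0. → (13, 0)
7P: (13, 0) + (29, 40). λ = (40 - 0)/(29 - 13) ≡ 40/16 mod 41. 16⁻¹ ≡ 18 (mod 41) since 16·18 = 288 ≡ 1, so λ ≡ 23.
  x = λ² - 13 - 29 = 529 - 42 ≡ 36; y = λ·(13 - 36) - 0 ≡ 4. → (36, 4)
8P: (36, 4) + (29, 40). λ = (40 - 4)/(29 - 36) ≡ 36/34 mod 41. 34⁻¹ ≡ 35 (mod 41) since 34·35 = 1190 ≡ 1, so λ ≡ 30.
  x = λ² - 36 - 29 = 900 - 65 ≡ 15; y = λ·(36 - 15) - 4 ≡ 11. → (15, 11)
9P: (15, 11) + (29, 40). λ = (40 - 11)/(29 - 15) ≡ 29/14 mod 41. 14⁻¹ ≡ 3 (mod 41) since 14·3 = 42 ≡ 1, so λ ≡ 5.
  x = λ² - 15 - 29 = 25 - 44 ≡ 22; y = λ·(15 - 22) - 11 ≡ 36. → (22, 36)
10P: (22, 36) + (29, 40). λ = (40 - 36)/(29 - 22) ≡ 4/7 mod 41. 7⁻¹ ≡ 6 (mod 41), so λ ≡ 24.
  x = λ² - 22 - 29 = 576 - 51 ≡ 33; y = λ·(22 - 33) - 36 ≡ 28. → (33, 28)
11P: (33, 28) + (29, 40). λ = (40 - 28)/(29 - 33) ≡ 12/37 mod 41. 37⁻¹ ≡ 10 (mod 41) since 37·10 = 370 ≡ 1, so λ ≡ 38.
  x = λ² - 33 - 29 = 1444 - 62 ≡ 29; y = λ·(33 - 29) - 28 ≡ 1. → (29, 1)
12P: (29, 1) + (29, 40): same x and y₁ ≡ -y₂, so the sum is O.
12P = O, so the order is 12.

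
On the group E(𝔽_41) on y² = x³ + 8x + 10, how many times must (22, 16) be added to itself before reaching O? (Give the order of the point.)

2P: tangent at (22, 16): λ = (3·22² + 8)/(2·16) ≡ 25/32. 32⁻¹ ≡ 9 (mod 41), so λ ≡ 25·9 ≡ 20.
  x = λ² - 22 - 22 = 400 - 44 ≡ 28; y = λ·(22 - 28) - 16 ≡ 28. → (28, 28)
3P: (28, 28) + (22, 16). λ = (16 - 28)/(22 - 28) ≡ 29/35 mod 41. 35⁻¹ ≡ 34 (mod 41) since 35·34 = 1190 ≡ 1, so λ ≡ 2.
  x = λ² - 28 - 22 = 4 - 50 ≡ 36; y = λ·(28 - 36) - 28 ≡ 38. → (36, 38)
4P: (36, 38) + (22, 16). λ = (16 - 38)/(22 - 36) ≡ 19/27 mod 41. 27⁻¹ ≡ 38 (mod 41), so λ ≡ 25.
  x = λ² - 36 - 22 = 625 - 58 ≡ 34; y = λ·(36 - 34) - 38 ≡ 12. → (34, 12)
5P: (34, 12) + (22, 16). λ = (16 - 12)/(22 - 34) ≡ 4/29 mod 41. 29⁻¹ ≡ 17 (mod 41) since 29·17 = 493 ≡ 1, so λ ≡ 27.
  x = λ² - 34 - 22 = 729 - 56 ≡ 17; y = λ·(34 - 17) - 12 ≡ 37. → (17, 37)
6P: (17, 37) + (22, 16). λ = (16 - 37)/(22 - 17) ≡ 20/5 mod 41. 5⁻¹ ≡ 33 (mod 41) since 5·33 = 165 ≡ 1, so λ ≡ 4.
  x = λ² - 17 - 22 = 16 - 39 ≡ 18; y = λ·(17 - 18) - 37 ≡ 0. → (18, 0)
7P: (18, 0) + (22, 16). λ = (16 - 0)/(22 - 18) ≡ 16/4 mod 41. 4⁻¹ ≡ 31 (mod 41), so λ ≡ 4.
  x = λ² - 18 - 22 = 16 - 40 ≡ 17; y = λ·(18 - 17) - 0 ≡ 4. → (17, 4)
8P: (17, 4) + (22, 16). λ = (16 - 4)/(22 - 17) ≡ 12/5 mod 41. 5⁻¹ ≡ 33 (mod 41) since 5·33 = 165 ≡ 1, so λ ≡ 27.
  x = λ² - 17 - 22 = 729 - 39 ≡ 34; y = λ·(17 - 34) - 4 ≡ 29. → (34, 29)
9P: (34, 29) + (22, 16). λ = (16 - 29)/(22 - 34) ≡ 28/29 mod 41. 29⁻¹ ≡ 17 (mod 41) since 29·17 = 493 ≡ 1, so λ ≡ 25.
  x = λ² - 34 - 22 = 625 - 56 ≡ 36; y = λ·(34 - 36) - 29 ≡ 3. → (36, 3)
10P: (36, 3) + (22, 16). λ = (16 - 3)/(22 - 36) ≡ 13/27 mod 41. 27⁻¹ ≡ 38 (mod 41) since 27·38 = 1026 ≡ 1, so λ ≡ 2.
  x = λ² - 36 - 22 = 4 - 58 ≡ 28; y = λ·(36 - 28) - 3 ≡ 13. → (28, 13)
11P: (28, 13) + (22, 16). λ = (16 - 13)/(22 - 28) ≡ 3/35 mod 41. 35⁻¹ ≡ 34 (mod 41), so λ ≡ 20.
  x = λ² - 28 - 22 = 400 - 50 ≡ 22; y = λ·(28 - 22) - 13 ≡ 25. → (22, 25)
12P: (22, 25) + (22, 16): same x and y₁ ≡ -y₂, so the sum is O.
12P = O, so the order is 12.

12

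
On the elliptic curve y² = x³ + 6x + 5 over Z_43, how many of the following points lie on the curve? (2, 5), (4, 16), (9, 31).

(2, 5): 5² ≡ 25, rhs ≡ 25 → on.
(4, 16): 16² ≡ 41, rhs ≡ 7 → off.
(9, 31): 31² ≡ 15, rhs ≡ 14 → off.

1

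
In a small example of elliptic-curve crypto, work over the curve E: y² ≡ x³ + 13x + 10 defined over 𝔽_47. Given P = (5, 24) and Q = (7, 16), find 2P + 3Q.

First 2P:
Repeated addition: build up to 2P.
2P: tangent at (5, 24): λ = (3·5² + 13)/(2·24) ≡ 41/1. 1⁻¹ ≡ 1 (mod 47) since 1·1 = 1 ≡ 1, so λ ≡ 41·1 ≡ 41.
  x = λ² - 5 - 5 = 1681 - 10 ≡ 26; y = λ·(5 - 26) - 24 ≡ 8. → (26, 8)
2P = (26, 8).
Next 3Q:
Repeated addition: build up to 3Q.
2Q: tangent at (7, 16): λ = (3·7² + 13)/(2·16) ≡ 19/32. 32⁻¹ ≡ 25 (mod 47), so λ ≡ 19·25 ≡ 5.
  x = λ² - 7 - 7 = 25 - 14 ≡ 11; y = λ·(7 - 11) - 16 ≡ 11. → (11, 11)
3Q: (11, 11) + (7, 16). λ = (16 - 11)/(7 - 11) ≡ 5/43 mod 47. 43⁻¹ ≡ 35 (mod 47), so λ ≡ 34.
  x = λ² - 11 - 7 = 1156 - 18 ≡ 10; y = λ·(11 - 10) - 11 ≡ 23. → (10, 23)
3Q = (10, 23).
Finally 2P + 3Q:
(26, 8) + (10, 23). λ = (23 - 8)/(10 - 26) ≡ 15/31 mod 47. 31⁻¹ ≡ 44 (mod 47), so λ ≡ 2.
  x = λ² - 26 - 10 = 4 - 36 ≡ 15; y = λ·(26 - 15) - 8 ≡ 14. → (15, 14)

(15, 14)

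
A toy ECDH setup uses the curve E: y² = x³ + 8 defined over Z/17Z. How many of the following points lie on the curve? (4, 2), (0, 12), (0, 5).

(4, 2): 2² ≡ 4, rhs ≡ 4 → on.
(0, 12): 12² ≡ 8, rhs ≡ 8 → on.
(0, 5): 5² ≡ 8, rhs ≡ 8 → on.

3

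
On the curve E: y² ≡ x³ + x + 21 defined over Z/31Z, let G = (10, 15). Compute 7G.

Double-and-add on 7 = (111)₂. Start with G = (10, 15) for the leading 1-bit.
double: tangent at (10, 15): λ = (3·10² + 1)/(2·15) ≡ 22/30. 30⁻¹ ≡ 30 (mod 31), so λ ≡ 22·30 ≡ 9.
  x = λ² - 10 - 10 = 81 - 20 ≡ 30; y = λ·(10 - 30) - 15 ≡ 22. → (30, 22)
add G: (30, 22) + (10, 15). λ = (15 - 22)/(10 - 30) ≡ 24/11 mod 31. 11⁻¹ ≡ 17 (mod 31), so λ ≡ 5.
  x = λ² - 30 - 10 = 25 - 40 ≡ 16; y = λ·(30 - 16) - 22 ≡ 17. → (16, 17)
double: tangent at (16, 17): λ = (3·16² + 1)/(2·17) ≡ 25/3. 3⁻¹ ≡ 21 (mod 31) since 3·21 = 63 ≡ 1, so λ ≡ 25·21 ≡ 29.
  x = λ² - 16 - 16 = 841 - 32 ≡ 3; y = λ·(16 - 3) - 17 ≡ 19. → (3, 19)
add G: (3, 19) + (10, 15). λ = (15 - 19)/(10 - 3) ≡ 27/7 mod 31. 7⁻¹ ≡ 9 (mod 31) since 7·9 = 63 ≡ 1, so λ ≡ 26.
  x = λ² - 3 - 10 = 676 - 13 ≡ 12; y = λ·(3 - 12) - 19 ≡ 26. → (12, 26)

(12, 26)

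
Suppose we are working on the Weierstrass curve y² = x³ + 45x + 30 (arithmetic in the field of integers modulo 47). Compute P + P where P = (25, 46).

tangent at (25, 46): λ = (3·25² + 45)/(2·46) ≡ 40/45. 45⁻¹ ≡ 23 (mod 47) since 45·23 = 1035 ≡ 1, so λ ≡ 40·23 ≡ 27.
  x = λ² - 25 - 25 = 729 - 50 ≡ 21; y = λ·(25 - 21) - 46 ≡ 15. → (21, 15)

(21, 15)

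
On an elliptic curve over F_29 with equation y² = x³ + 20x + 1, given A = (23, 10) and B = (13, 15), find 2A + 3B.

(17, 18)

First 2A:
Repeated addition: build up to 2A.
2A: tangent at (23, 10): λ = (3·23² + 20)/(2·10) ≡ 12/20. 20⁻¹ ≡ 16 (mod 29), so λ ≡ 12·16 ≡ 18.
  x = λ² - 23 - 23 = 324 - 46 ≡ 17; y = λ·(23 - 17) - 10 ≡ 11. → (17, 11)
2A = (17, 11).
Next 3B:
Repeated addition: build up to 3B.
2B: tangent at (13, 15): λ = (3·13² + 20)/(2·15) ≡ 5/1. 1⁻¹ ≡ 1 (mod 29) since 1·1 = 1 ≡ 1, so λ ≡ 5·1 ≡ 5.
  x = λ² - 13 - 13 = 25 - 26 ≡ 28; y = λ·(13 - 28) - 15 ≡ 26. → (28, 26)
3B: (28, 26) + (13, 15). λ = (15 - 26)/(13 - 28) ≡ 18/14 mod 29. 14⁻¹ ≡ 27 (mod 29), so λ ≡ 22.
  x = λ² - 28 - 13 = 484 - 41 ≡ 8; y = λ·(28 - 8) - 26 ≡ 8. → (8, 8)
3B = (8, 8).
Finally 2A + 3B:
(17, 11) + (8, 8). λ = (8 - 11)/(8 - 17) ≡ 26/20 mod 29. 20⁻¹ ≡ 16 (mod 29) since 20·16 = 320 ≡ 1, so λ ≡ 10.
  x = λ² - 17 - 8 = 100 - 25 ≡ 17; y = λ·(17 - 17) - 11 ≡ 18. → (17, 18)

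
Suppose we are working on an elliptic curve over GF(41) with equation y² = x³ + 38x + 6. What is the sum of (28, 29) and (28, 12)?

The two points share x = 28 and their y-coordinates satisfy 29 + 12 ≡ 0 (mod 41), so they are inverses. Their sum is O.

O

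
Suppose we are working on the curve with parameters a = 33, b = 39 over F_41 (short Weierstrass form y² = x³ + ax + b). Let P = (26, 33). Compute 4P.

(31, 29)

Double-and-add on 4 = (100)₂. Start with P = (26, 33) for the leading 1-bit.
double: tangent at (26, 33): λ = (3·26² + 33)/(2·33) ≡ 11/25. 25⁻¹ ≡ 23 (mod 41), so λ ≡ 11·23 ≡ 7.
  x = λ² - 26 - 26 = 49 - 52 ≡ 38; y = λ·(26 - 38) - 33 ≡ 6. → (38, 6)
double: tangent at (38, 6): λ = (3·38² + 33)/(2·6) ≡ 19/12. 12⁻¹ ≡ 24 (mod 41), so λ ≡ 19·24 ≡ 5.
  x = λ² - 38 - 38 = 25 - 76 ≡ 31; y = λ·(38 - 31) - 6 ≡ 29. → (31, 29)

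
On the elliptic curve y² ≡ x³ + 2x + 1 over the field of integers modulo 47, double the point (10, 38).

tangent at (10, 38): λ = (3·10² + 2)/(2·38) ≡ 20/29. 29⁻¹ ≡ 13 (mod 47), so λ ≡ 20·13 ≡ 25.
  x = λ² - 10 - 10 = 625 - 20 ≡ 41; y = λ·(10 - 41) - 38 ≡ 33. → (41, 33)

(41, 33)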